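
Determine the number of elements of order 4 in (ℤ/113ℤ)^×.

φ(113) = 113 − 1 = 112 = 2^4 · 7.
In a cyclic group of order 112, there are φ(d) elements of order d for each divisor d of 112, and zero for non-divisors.
4 = 2^2 divides 112, and φ(4) = 2.

2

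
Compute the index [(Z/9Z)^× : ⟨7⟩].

ord(7) | φ(9) = φ(3^2) = 3·(3−1) = 6 = 2 · 3.
Divisors of 6: 1, 2, 3, 6.
Check 7^d mod 9 for each divisor in increasing order:
7^1 ≡ 7 (mod 9)
7^2 ≡ 4 (mod 9)
7^3 ≡ 1 (mod 9) ✓
The order of 7 is 3, so the subgroup it generates has 3 elements.
Index = |(Z/9Z)^×| / |⟨7⟩| = 6 / 3 = 2.

2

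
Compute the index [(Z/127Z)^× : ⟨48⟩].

1

ord(48) | φ(127) = 127 − 1 = 126 = 2 · 3^2 · 7.
Divisors of 126: 1, 2, 3, 6, 7, 9, 14, 18, 21, 42, 63, 126.
Check 48^d mod 127 for each divisor in increasing order:
48^1 ≡ 48
48^2 ≡ 18
48^3 ≡ 102
48^6 ≡ 117
48^7 ≡ 28
48^9 ≡ 123
48^14 ≡ 22
48^18 ≡ 16
48^21 ≡ 108
48^42 ≡ 107
48^63 ≡ 126
48^126 ≡ 1
So ord_127(48) = 126, hence |⟨48⟩| = 126.
[(Z/127Z)^× : ⟨48⟩] = 126/126 = 1.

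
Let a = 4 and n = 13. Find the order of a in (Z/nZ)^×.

6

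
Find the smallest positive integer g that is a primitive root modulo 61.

φ(61) = 61 − 1 = 60 = 2^2 · 3 · 5.
Test candidates g = 2, 3, … against the prime factors q ∈ {2, 3, 5} of φ(61): g is a generator iff g^(60/q) ≢ 1 for every such q.
g = 2: 2^30 ≡ 60; 2^20 ≡ 47; 2^12 ≡ 9 — none is 1, so 2 is a primitive root.
Hence the least primitive root of 61 is 2.

2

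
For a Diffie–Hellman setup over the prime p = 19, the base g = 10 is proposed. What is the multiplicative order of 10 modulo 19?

18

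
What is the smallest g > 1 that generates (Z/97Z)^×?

5

φ(97) = 97 − 1 = 96 = 2^5 · 3.
g is a primitive root iff g^(96/q) ≢ 1 (mod 97) for each prime q ∈ {2, 3}.
g = 2: 2^48 ≡ 1 — hits 1, so not a primitive root.
g = 3: 3^48 ≡ 1 — hits 1, so not a primitive root.
g = 4: 4^48 ≡ 1 — hits 1, so not a primitive root.
g = 5: 5^48 ≡ 96; 5^32 ≡ 35 — none is 1, so 5 is a primitive root.
The smallest primitive root modulo 97 is 5.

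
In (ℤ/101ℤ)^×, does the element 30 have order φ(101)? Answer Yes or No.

φ(101) = 101 − 1 = 100 = 2^2 · 5^2.
Test 30^(100/q) mod 101 for each prime factor q of 100:
30^50 ≡ 1 (mod 101)  [q = 2: ≡ 1 ✗]
30^20 ≡ 84 (mod 101)  [q = 5: ≢ 1 ✓]
The check at q = 2 fails, so 30 generates a proper subgroup.

No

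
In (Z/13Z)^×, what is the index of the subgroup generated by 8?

3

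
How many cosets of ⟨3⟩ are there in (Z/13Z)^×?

4

Since 3 ∈ (Z/13Z)^×, its order divides φ(13) = 13 − 1 = 12 = 2^2 · 3.
Divisors of 12: 1, 2, 3, 4, 6, 12.
Compute 3^d (mod 13) for the divisors d until we hit 1:
3^1 ≡ 3 (mod 13)
3^2 ≡ 9 (mod 13)
3^3 ≡ 1 (mod 13) ✓
Thus |⟨3⟩| = ord(3) = 3.
The index is φ(13) / ord(3) = 12 / 3 = 4.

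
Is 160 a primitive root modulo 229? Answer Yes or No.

φ(229) = 229 − 1 = 228 = 2^2 · 3 · 19.
An element g generates (Z/229Z)^× iff g^(228/q) ≢ 1 (mod 229) for each prime q ∈ {2, 3, 19}.
160^114 ≡ 228 (mod 229)  [q = 2: ≢ 1 ✓]
160^76 ≡ 94 (mod 229)  [q = 3: ≢ 1 ✓]
160^12 ≡ 225 (mod 229)  [q = 19: ≢ 1 ✓]
None equal 1, so ord_229(160) = 228: 160 is a primitive root.

Yes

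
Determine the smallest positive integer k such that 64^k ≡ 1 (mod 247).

6

Since 64 ∈ (Z/247Z)^×, its order divides φ(247) = φ(13·19) = (13−1)·(19−1) = 12·18 = 216 = 2^3 · 3^3.
Divisors of 216: 1, 2, 3, 4, 6, 8, 9, 12, 18, 24, 27, 36, 54, 72, 108, 216.
Compute 64^d (mod 247) for the divisors d until we hit 1:
64^1 ≡ 64 (mod 247)
64^2 ≡ 144 (mod 247)
64^3 ≡ 77 (mod 247)
64^4 ≡ 235 (mod 247)
64^6 ≡ 1 (mod 247) ✓
So ord_247(64) = 6.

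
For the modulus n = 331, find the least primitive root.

φ(331) = 331 − 1 = 330 = 2 · 3 · 5 · 11.
g is a primitive root iff g^(330/q) ≢ 1 (mod 331) for each prime q ∈ {2, 3, 5, 11}.
g = 2: 2^165 ≡ 330; 2^110 ≡ 299; 2^66 ≡ 64; 2^30 ≡ 1 — hits 1, so not a primitive root.
g = 3: 3^165 ≡ 330; 3^110 ≡ 299; 3^66 ≡ 64; 3^30 ≡ 270 — none is 1, so 3 is a primitive root.
Hence the least primitive root of 331 is 3.

3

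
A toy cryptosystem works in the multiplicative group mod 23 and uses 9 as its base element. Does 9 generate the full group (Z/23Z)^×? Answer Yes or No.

No

φ(23) = 23 − 1 = 22 = 2 · 11.
9 is a primitive root mod 23 iff 9^(φ(23)/q) ≢ 1 for every prime q | φ(23), i.e. q ∈ {2, 11}.
9^11 ≡ 1 (mod 23)  [q = 2: ≡ 1 ✗]
9^2 ≡ 12 (mod 23)  [q = 11: ≢ 1 ✓]
9^11 ≡ 1 shows ord(9) | 11, strictly less than φ(23); not a primitive root.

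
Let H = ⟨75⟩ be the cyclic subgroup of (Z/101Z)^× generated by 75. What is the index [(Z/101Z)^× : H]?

By Lagrange's theorem, ord_101(75) divides φ(101) = 101 − 1 = 100 = 2^2 · 5^2.
Divisors of 100: 1, 2, 4, 5, 10, 20, 25, 50, 100.
Evaluate successive powers at the divisors of 100:
75^1 ≡ 75
75^2 ≡ 70
75^4 ≡ 52
75^5 ≡ 62
75^10 ≡ 6
75^20 ≡ 36
75^25 ≡ 10
75^50 ≡ 100
75^100 ≡ 1
Thus |⟨75⟩| = ord(75) = 100.
[(Z/101Z)^× : ⟨75⟩] = 100/100 = 1.

1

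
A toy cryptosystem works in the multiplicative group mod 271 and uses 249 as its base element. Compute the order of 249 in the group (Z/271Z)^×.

The order of 249 must divide φ(271) = 271 − 1 = 270 = 2 · 3^3 · 5.
Divisors of 270: 1, 2, 3, 5, 6, 9, 10, 15, 18, 27, 30, 45, 54, 90, 135, 270.
Check 249^d mod 271 for each divisor in increasing order:
249^1 ≡ 249 (mod 271)
249^2 ≡ 213 (mod 271)
249^3 ≡ 192 (mod 271)
249^5 ≡ 246 (mod 271)
249^6 ≡ 8 (mod 271)
249^9 ≡ 181 (mod 271)
249^10 ≡ 83 (mod 271)
249^15 ≡ 93 (mod 271)
249^18 ≡ 241 (mod 271)
249^27 ≡ 261 (mod 271)
249^30 ≡ 248 (mod 271)
249^45 ≡ 29 (mod 271)
249^54 ≡ 100 (mod 271)
249^90 ≡ 28 (mod 271)
249^135 ≡ 270 (mod 271)
249^270 ≡ 1 (mod 271) ✓
The smallest such exponent is 270, so the order of 249 is 270.

270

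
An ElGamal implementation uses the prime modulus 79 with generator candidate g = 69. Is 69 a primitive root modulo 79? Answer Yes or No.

φ(79) = 79 − 1 = 78 = 2 · 3 · 13.
Test 69^(78/q) mod 79 for each prime factor q of 78:
69^39 ≡ 78 (mod 79)  [q = 2: ≢ 1 ✓]
69^26 ≡ 1 (mod 79)  [q = 3: ≡ 1 ✗]
69^6 ≡ 18 (mod 79)  [q = 13: ≢ 1 ✓]
The check at q = 3 fails, so 69 generates a proper subgroup.

No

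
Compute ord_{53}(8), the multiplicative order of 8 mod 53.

By Lagrange's theorem, ord_53(8) divides φ(53) = 53 − 1 = 52 = 2^2 · 13.
Divisors of 52: 1, 2, 4, 13, 26, 52.
Test each divisor d:
8^1 ≡ 8 (mod 53)
8^2 ≡ 11 (mod 53)
8^4 ≡ 15 (mod 53)
8^13 ≡ 23 (mod 53)
8^26 ≡ 52 (mod 53)
8^52 ≡ 1 (mod 53) ✓
Therefore the multiplicative order of 8 modulo 53 is 52.

52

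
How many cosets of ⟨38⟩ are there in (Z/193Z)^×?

By Lagrange's theorem, ord_193(38) divides φ(193) = 193 − 1 = 192 = 2^6 · 3.
Divisors of 192: 1, 2, 3, 4, 6, 8, 12, 16, 24, 32, 48, 64, 96, 192.
Evaluate successive powers at the divisors of 192:
38^1 ≡ 38 (mod 193)
38^2 ≡ 93 (mod 193)
38^3 ≡ 60 (mod 193)
38^4 ≡ 157 (mod 193)
38^6 ≡ 126 (mod 193)
38^8 ≡ 138 (mod 193)
38^12 ≡ 50 (mod 193)
38^16 ≡ 130 (mod 193)
38^24 ≡ 184 (mod 193)
38^32 ≡ 109 (mod 193)
38^48 ≡ 81 (mod 193)
38^64 ≡ 108 (mod 193)
38^96 ≡ 192 (mod 193)
38^192 ≡ 1 (mod 193) ✓
So ord_193(38) = 192, hence |⟨38⟩| = 192.
The index is φ(193) / ord(38) = 192 / 192 = 1.

1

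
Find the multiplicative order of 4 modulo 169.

ord(4) | φ(169) = φ(13^2) = 13·(13−1) = 156 = 2^2 · 3 · 13.
Divisors of 156: 1, 2, 3, 4, 6, 12, 13, 26, 39, 52, 78, 156.
Evaluate successive powers at the divisors of 156:
4^1 ≡ 4 (mod 169)
4^2 ≡ 16 (mod 169)
4^3 ≡ 64 (mod 169)
4^4 ≡ 87 (mod 169)
4^6 ≡ 40 (mod 169)
4^12 ≡ 79 (mod 169)
4^13 ≡ 147 (mod 169)
4^26 ≡ 146 (mod 169)
4^39 ≡ 168 (mod 169)
4^52 ≡ 22 (mod 169)
4^78 ≡ 1 (mod 169) ✓
Hence ord(4) = 78.

78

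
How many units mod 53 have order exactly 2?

φ(53) = 53 − 1 = 52 = 2^2 · 13.
(Z/53Z)^× is cyclic (|G| = 52); a cyclic group of order m has exactly φ(d) elements of each order d | m, and none otherwise.
2 | 52, and φ(2) = 2 − 1 = 1.

1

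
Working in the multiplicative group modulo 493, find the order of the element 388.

The order of 388 must divide φ(493) = φ(17·29) = (17−1)·(29−1) = 16·28 = 448 = 2^6 · 7.
Divisors of 448: 1, 2, 4, 7, 8, 14, 16, 28, 32, 56, 64, 112, 224, 448.
Compute 388^d (mod 493) for the divisors d until we hit 1:
388^1 ≡ 388
388^2 ≡ 179
388^4 ≡ 489
388^7 ≡ 244
388^8 ≡ 16
388^14 ≡ 376
388^16 ≡ 256
388^28 ≡ 378
388^32 ≡ 460
388^56 ≡ 407
388^64 ≡ 103
388^112 ≡ 1
Therefore the multiplicative order of 388 modulo 493 is 112.

112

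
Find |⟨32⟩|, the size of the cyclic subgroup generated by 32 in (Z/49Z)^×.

21

By Lagrange's theorem, ord_49(32) divides φ(49) = φ(7^2) = 7·(7−1) = 42 = 2 · 3 · 7.
Divisors of 42: 1, 2, 3, 6, 7, 14, 21, 42.
Test each divisor d:
32^1 ≡ 32 (mod 49)
32^2 ≡ 44 (mod 49)
32^3 ≡ 36 (mod 49)
32^6 ≡ 22 (mod 49)
32^7 ≡ 18 (mod 49)
32^14 ≡ 30 (mod 49)
32^21 ≡ 1 (mod 49) ✓
Hence ord(32) = 21.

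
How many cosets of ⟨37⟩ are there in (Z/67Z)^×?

22

Since 37 ∈ (Z/67Z)^×, its order divides φ(67) = 67 − 1 = 66 = 2 · 3 · 11.
Divisors of 66: 1, 2, 3, 6, 11, 22, 33, 66.
Check 37^d mod 67 for each divisor in increasing order:
37^1 ≡ 37 (mod 67)
37^2 ≡ 29 (mod 67)
37^3 ≡ 1 (mod 67) ✓
So ord_67(37) = 3, hence |⟨37⟩| = 3.
The index is φ(67) / ord(37) = 66 / 3 = 22.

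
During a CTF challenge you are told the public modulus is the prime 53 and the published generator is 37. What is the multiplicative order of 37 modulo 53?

26

Since 37 ∈ (Z/53Z)^×, its order divides φ(53) = 53 − 1 = 52 = 2^2 · 13.
Divisors of 52: 1, 2, 4, 13, 26, 52.
Evaluate successive powers at the divisors of 52:
37^1 ≡ 37 (mod 53)
37^2 ≡ 44 (mod 53)
37^4 ≡ 28 (mod 53)
37^13 ≡ 52 (mod 53)
37^26 ≡ 1 (mod 53) ✓
So ord_53(37) = 26.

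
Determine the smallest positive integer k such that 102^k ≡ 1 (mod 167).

By Lagrange's theorem, ord_167(102) divides φ(167) = 167 − 1 = 166 = 2 · 83.
Divisors of 166: 1, 2, 83, 166.
Compute 102^d (mod 167) for the divisors d until we hit 1:
102^1 ≡ 102 (mod 167)
102^2 ≡ 50 (mod 167)
102^83 ≡ 166 (mod 167)
102^166 ≡ 1 (mod 167) ✓
Hence ord(102) = 166.

166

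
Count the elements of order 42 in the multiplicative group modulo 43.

φ(43) = 43 − 1 = 42 = 2 · 3 · 7.
Since (Z/43Z)^× is cyclic of order 42, the number of elements of order d is φ(d) when d | 42 and 0 otherwise.
42 = 2 · 3 · 7 divides 42, and φ(42) = 12.

12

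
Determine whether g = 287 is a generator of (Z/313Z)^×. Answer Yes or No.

φ(313) = 313 − 1 = 312 = 2^3 · 3 · 13.
An element g generates (Z/313Z)^× iff g^(312/q) ≢ 1 (mod 313) for each prime q ∈ {2, 3, 13}.
287^156 ≡ 1 (mod 313)  [q = 2: ≡ 1 ✗]
287^104 ≡ 98 (mod 313)  [q = 3: ≢ 1 ✓]
287^24 ≡ 27 (mod 313)  [q = 13: ≢ 1 ✓]
Since 287^156 ≡ 1, the order of 287 divides 156 < 312, so 287 is not a primitive root.

No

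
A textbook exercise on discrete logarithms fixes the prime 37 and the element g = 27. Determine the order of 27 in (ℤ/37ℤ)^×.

6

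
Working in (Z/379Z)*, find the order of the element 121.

27

ord(121) | φ(379) = 379 − 1 = 378 = 2 · 3^3 · 7.
Divisors of 378: 1, 2, 3, 6, 7, 9, 14, 18, 21, 27, 42, 54, 63, 126, 189, 378.
Test each divisor d:
121^1 ≡ 121
121^2 ≡ 239
121^3 ≡ 115
121^6 ≡ 339
121^7 ≡ 87
121^9 ≡ 327
121^14 ≡ 368
121^18 ≡ 51
121^21 ≡ 180
121^27 ≡ 1
Hence ord(121) = 27.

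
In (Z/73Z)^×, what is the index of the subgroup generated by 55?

ord(55) | φ(73) = 73 − 1 = 72 = 2^3 · 3^2.
Divisors of 72: 1, 2, 3, 4, 6, 8, 9, 12, 18, 24, 36, 72.
Compute 55^d (mod 73) for the divisors d until we hit 1:
55^1 ≡ 55 (mod 73)
55^2 ≡ 32 (mod 73)
55^3 ≡ 8 (mod 73)
55^4 ≡ 2 (mod 73)
55^6 ≡ 64 (mod 73)
55^8 ≡ 4 (mod 73)
55^9 ≡ 1 (mod 73) ✓
So ord_73(55) = 9, hence |⟨55⟩| = 9.
[(Z/73Z)^× : ⟨55⟩] = 72/9 = 8.

8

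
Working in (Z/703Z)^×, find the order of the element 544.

6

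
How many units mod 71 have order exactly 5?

φ(71) = 71 − 1 = 70 = 2 · 5 · 7.
In a cyclic group of order 70, there are φ(d) elements of order d for each divisor d of 70, and zero for non-divisors.
5 | 70, and φ(5) = 5 − 1 = 4.

4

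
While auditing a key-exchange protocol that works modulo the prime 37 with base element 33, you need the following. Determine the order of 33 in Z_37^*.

By Lagrange's theorem, ord_37(33) divides φ(37) = 37 − 1 = 36 = 2^2 · 3^2.
Divisors of 36: 1, 2, 3, 4, 6, 9, 12, 18, 36.
Compute 33^d (mod 37) for the divisors d until we hit 1:
33^1 ≡ 33 (mod 37)
33^2 ≡ 16 (mod 37)
33^3 ≡ 10 (mod 37)
33^4 ≡ 34 (mod 37)
33^6 ≡ 26 (mod 37)
33^9 ≡ 1 (mod 37) ✓
Hence ord(33) = 9.

9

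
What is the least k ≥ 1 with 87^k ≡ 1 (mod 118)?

By Lagrange's theorem, ord_118(87) divides φ(118) = φ(2)·φ(59) = 1·58 = 58 = 2 · 29.
Divisors of 58: 1, 2, 29, 58.
Test each divisor d:
87^1 ≡ 87
87^2 ≡ 17
87^29 ≡ 1
The smallest such exponent is 29, so the order of 87 is 29.

29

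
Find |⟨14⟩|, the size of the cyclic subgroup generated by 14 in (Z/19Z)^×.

18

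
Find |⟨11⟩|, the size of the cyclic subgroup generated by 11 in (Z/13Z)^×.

Since 11 ∈ (Z/13Z)^×, its order divides φ(13) = 13 − 1 = 12 = 2^2 · 3.
Divisors of 12: 1, 2, 3, 4, 6, 12.
Compute 11^d (mod 13) for the divisors d until we hit 1:
11^1 ≡ 11 (mod 13)
11^2 ≡ 4 (mod 13)
11^3 ≡ 5 (mod 13)
11^4 ≡ 3 (mod 13)
11^6 ≡ 12 (mod 13)
11^12 ≡ 1 (mod 13) ✓
So ord_13(11) = 12.

12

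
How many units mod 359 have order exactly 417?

0

φ(359) = 359 − 1 = 358 = 2 · 179.
Since (Z/359Z)^× is cyclic of order 358, the number of elements of order d is φ(d) when d | 358 and 0 otherwise.
Since 417 ∤ 358, the count is 0.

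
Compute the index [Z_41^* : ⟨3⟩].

5

ord(3) | φ(41) = 41 − 1 = 40 = 2^3 · 5.
Divisors of 40: 1, 2, 4, 5, 8, 10, 20, 40.
Compute 3^d (mod 41) for the divisors d until we hit 1:
3^1 ≡ 3 (mod 41)
3^2 ≡ 9 (mod 41)
3^4 ≡ 40 (mod 41)
3^5 ≡ 38 (mod 41)
3^8 ≡ 1 (mod 41) ✓
Thus |⟨3⟩| = ord(3) = 8.
[(Z/41Z)^× : ⟨3⟩] = 40/8 = 5.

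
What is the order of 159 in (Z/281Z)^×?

280

By Lagrange's theorem, ord_281(159) divides φ(281) = 281 − 1 = 280 = 2^3 · 5 · 7.
Divisors of 280: 1, 2, 4, 5, 7, 8, 10, 14, 20, 28, 35, 40, 56, 70, 140, 280.
Check 159^d mod 281 for each divisor in increasing order:
159^1 ≡ 159 (mod 281)
159^2 ≡ 272 (mod 281)
159^4 ≡ 81 (mod 281)
159^5 ≡ 234 (mod 281)
159^7 ≡ 142 (mod 281)
159^8 ≡ 98 (mod 281)
159^10 ≡ 242 (mod 281)
159^14 ≡ 213 (mod 281)
159^20 ≡ 116 (mod 281)
159^28 ≡ 128 (mod 281)
159^35 ≡ 192 (mod 281)
159^40 ≡ 249 (mod 281)
159^56 ≡ 86 (mod 281)
159^70 ≡ 53 (mod 281)
159^140 ≡ 280 (mod 281)
159^280 ≡ 1 (mod 281) ✓
So ord_281(159) = 280.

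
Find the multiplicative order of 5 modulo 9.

By Lagrange's theorem, ord_9(5) divides φ(9) = φ(3^2) = 3·(3−1) = 6 = 2 · 3.
Divisors of 6: 1, 2, 3, 6.
Evaluate successive powers at the divisors of 6:
5^1 ≡ 5 (mod 9)
5^2 ≡ 7 (mod 9)
5^3 ≡ 8 (mod 9)
5^6 ≡ 1 (mod 9) ✓
The smallest such exponent is 6, so the order of 5 is 6.

6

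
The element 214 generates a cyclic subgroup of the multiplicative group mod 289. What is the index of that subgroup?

By Lagrange's theorem, ord_289(214) divides φ(289) = φ(17^2) = 17·(17−1) = 272 = 2^4 · 17.
Divisors of 272: 1, 2, 4, 8, 16, 17, 34, 68, 136, 272.
Compute 214^d (mod 289) for the divisors d until we hit 1:
214^1 ≡ 214 (mod 289)
214^2 ≡ 134 (mod 289)
214^4 ≡ 38 (mod 289)
214^8 ≡ 288 (mod 289)
214^16 ≡ 1 (mod 289) ✓
So ord_289(214) = 16, hence |⟨214⟩| = 16.
Index = |(Z/289Z)^×| / |⟨214⟩| = 272 / 16 = 17.

17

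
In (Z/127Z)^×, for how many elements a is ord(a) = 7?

φ(127) = 127 − 1 = 126 = 2 · 3^2 · 7.
Since (Z/127Z)^× is cyclic of order 126, the number of elements of order d is φ(d) when d | 126 and 0 otherwise.
7 | 126, and φ(7) = 7 − 1 = 6.

6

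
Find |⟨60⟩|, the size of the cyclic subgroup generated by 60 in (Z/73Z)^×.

By Lagrange's theorem, ord_73(60) divides φ(73) = 73 − 1 = 72 = 2^3 · 3^2.
Divisors of 72: 1, 2, 3, 4, 6, 8, 9, 12, 18, 24, 36, 72.
Compute 60^d (mod 73) for the divisors d until we hit 1:
60^1 ≡ 60 (mod 73)
60^2 ≡ 23 (mod 73)
60^3 ≡ 66 (mod 73)
60^4 ≡ 18 (mod 73)
60^6 ≡ 49 (mod 73)
60^8 ≡ 32 (mod 73)
60^9 ≡ 22 (mod 73)
60^12 ≡ 65 (mod 73)
60^18 ≡ 46 (mod 73)
60^24 ≡ 64 (mod 73)
60^36 ≡ 72 (mod 73)
60^72 ≡ 1 (mod 73) ✓
Therefore the multiplicative order of 60 modulo 73 is 72.

72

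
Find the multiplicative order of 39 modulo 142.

14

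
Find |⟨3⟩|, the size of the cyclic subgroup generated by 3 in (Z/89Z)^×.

88

By Lagrange's theorem, ord_89(3) divides φ(89) = 89 − 1 = 88 = 2^3 · 11.
Divisors of 88: 1, 2, 4, 8, 11, 22, 44, 88.
Check 3^d mod 89 for each divisor in increasing order:
3^1 ≡ 3
3^2 ≡ 9
3^4 ≡ 81
3^8 ≡ 64
3^11 ≡ 37
3^22 ≡ 34
3^44 ≡ 88
3^88 ≡ 1
So ord_89(3) = 88.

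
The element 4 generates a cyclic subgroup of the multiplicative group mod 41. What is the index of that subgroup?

The order of 4 must divide φ(41) = 41 − 1 = 40 = 2^3 · 5.
Divisors of 40: 1, 2, 4, 5, 8, 10, 20, 40.
Check 4^d mod 41 for each divisor in increasing order:
4^1 ≡ 4 (mod 41)
4^2 ≡ 16 (mod 41)
4^4 ≡ 10 (mod 41)
4^5 ≡ 40 (mod 41)
4^8 ≡ 18 (mod 41)
4^10 ≡ 1 (mod 41) ✓
The order of 4 is 10, so the subgroup it generates has 10 elements.
Index = |(Z/41Z)^×| / |⟨4⟩| = 40 / 10 = 4.

4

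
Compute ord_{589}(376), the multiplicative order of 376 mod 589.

90

By Lagrange's theorem, ord_589(376) divides φ(589) = φ(19·31) = (19−1)·(31−1) = 18·30 = 540 = 2^2 · 3^3 · 5.
Divisors of 540: 1, 2, 3, 4, 5, 6, 9, 10, 12, 15, 18, 20, 27, 30, 36, 45, 54, 60, 90, 108, 135, 180, 270, 540.
Test each divisor d:
376^1 ≡ 376
376^2 ≡ 16
376^3 ≡ 126
376^4 ≡ 256
376^5 ≡ 249
376^6 ≡ 562
376^9 ≡ 132
376^10 ≡ 156
376^12 ≡ 140
376^15 ≡ 559
376^18 ≡ 343
376^20 ≡ 187
376^27 ≡ 512
376^30 ≡ 311
376^36 ≡ 438
376^45 ≡ 94
376^54 ≡ 39
376^60 ≡ 125
376^90 ≡ 1
Hence ord(376) = 90.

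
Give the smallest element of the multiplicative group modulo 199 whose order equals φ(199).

φ(199) = 199 − 1 = 198 = 2 · 3^2 · 11.
Test candidates g = 2, 3, … against the prime factors q ∈ {2, 3, 11} of φ(199): g is a generator iff g^(198/q) ≢ 1 for every such q.
g = 2: 2^99 ≡ 1 — hits 1, so not a primitive root.
g = 3: 3^99 ≡ 198; 3^66 ≡ 106; 3^18 ≡ 125 — none is 1, so 3 is a primitive root.
So 3 is the smallest generator of (Z/199Z)^×.

3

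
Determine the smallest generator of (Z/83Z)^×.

2

φ(83) = 83 − 1 = 82 = 2 · 41.
g is a primitive root iff g^(82/q) ≢ 1 (mod 83) for each prime q ∈ {2, 41}.
g = 2: 2^41 ≡ 82; 2^2 ≡ 4 — none is 1, so 2 is a primitive root.
The smallest primitive root modulo 83 is 2.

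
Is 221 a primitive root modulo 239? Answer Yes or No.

Yes

φ(239) = 239 − 1 = 238 = 2 · 7 · 17.
An element g generates (Z/239Z)^× iff g^(238/q) ≢ 1 (mod 239) for each prime q ∈ {2, 7, 17}.
221^119 ≡ 238 (mod 239)  [q = 2: ≢ 1 ✓]
221^34 ≡ 44 (mod 239)  [q = 7: ≢ 1 ✓]
221^14 ≡ 6 (mod 239)  [q = 17: ≢ 1 ✓]
None equal 1, so ord_239(221) = 238: 221 is a primitive root.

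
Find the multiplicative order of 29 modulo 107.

53

ord(29) | φ(107) = 107 − 1 = 106 = 2 · 53.
Divisors of 106: 1, 2, 53, 106.
Check 29^d mod 107 for each divisor in increasing order:
29^1 ≡ 29 (mod 107)
29^2 ≡ 92 (mod 107)
29^53 ≡ 1 (mod 107) ✓
So ord_107(29) = 53.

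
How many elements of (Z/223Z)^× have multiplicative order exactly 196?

0

φ(223) = 223 − 1 = 222 = 2 · 3 · 37.
Since (Z/223Z)^× is cyclic of order 222, the number of elements of order d is φ(d) when d | 222 and 0 otherwise.
Here 222 is not a multiple of 196, so there are no elements of order 196.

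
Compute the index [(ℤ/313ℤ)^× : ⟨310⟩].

4

The order of 310 must divide φ(313) = 313 − 1 = 312 = 2^3 · 3 · 13.
Divisors of 312: 1, 2, 3, 4, 6, 8, 12, 13, 24, 26, 39, 52, 78, 104, 156, 312.
Check 310^d mod 313 for each divisor in increasing order:
310^1 ≡ 310 (mod 313)
310^2 ≡ 9 (mod 313)
310^3 ≡ 286 (mod 313)
310^4 ≡ 81 (mod 313)
310^6 ≡ 103 (mod 313)
310^8 ≡ 301 (mod 313)
310^12 ≡ 280 (mod 313)
310^13 ≡ 99 (mod 313)
310^24 ≡ 150 (mod 313)
310^26 ≡ 98 (mod 313)
310^39 ≡ 312 (mod 313)
310^52 ≡ 214 (mod 313)
310^78 ≡ 1 (mod 313) ✓
Thus |⟨310⟩| = ord(310) = 78.
The index is φ(313) / ord(310) = 312 / 78 = 4.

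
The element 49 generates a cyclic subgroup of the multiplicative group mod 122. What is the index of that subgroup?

2

By Lagrange's theorem, ord_122(49) divides φ(122) = φ(2)·φ(61) = 1·60 = 60 = 2^2 · 3 · 5.
Divisors of 60: 1, 2, 3, 4, 5, 6, 10, 12, 15, 20, 30, 60.
Compute 49^d (mod 122) for the divisors d until we hit 1:
49^1 ≡ 49
49^2 ≡ 83
49^3 ≡ 41
49^4 ≡ 57
49^5 ≡ 109
49^6 ≡ 95
49^10 ≡ 47
49^12 ≡ 119
49^15 ≡ 121
49^20 ≡ 13
49^30 ≡ 1
Thus |⟨49⟩| = ord(49) = 30.
The index is φ(122) / ord(49) = 60 / 30 = 2.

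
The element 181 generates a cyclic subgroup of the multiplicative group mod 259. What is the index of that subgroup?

By Lagrange's theorem, ord_259(181) divides φ(259) = φ(7·37) = (7−1)·(37−1) = 6·36 = 216 = 2^3 · 3^3.
Divisors of 216: 1, 2, 3, 4, 6, 8, 9, 12, 18, 24, 27, 36, 54, 72, 108, 216.
Compute 181^d (mod 259) for the divisors d until we hit 1:
181^1 ≡ 181
181^2 ≡ 127
181^3 ≡ 195
181^4 ≡ 71
181^6 ≡ 211
181^8 ≡ 120
181^9 ≡ 223
181^12 ≡ 232
181^18 ≡ 1
So ord_259(181) = 18, hence |⟨181⟩| = 18.
Index = |(Z/259Z)^×| / |⟨181⟩| = 216 / 18 = 12.

12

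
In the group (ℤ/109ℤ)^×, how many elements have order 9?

6

φ(109) = 109 − 1 = 108 = 2^2 · 3^3.
Since (Z/109Z)^× is cyclic of order 108, the number of elements of order d is φ(d) when d | 108 and 0 otherwise.
9 = 3^2 divides 108, and φ(9) = 6.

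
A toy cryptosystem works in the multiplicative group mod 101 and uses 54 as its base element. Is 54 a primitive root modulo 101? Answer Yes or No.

No

φ(101) = 101 − 1 = 100 = 2^2 · 5^2.
Test 54^(100/q) mod 101 for each prime factor q of 100:
54^50 ≡ 1 (mod 101)  [q = 2: ≡ 1 ✗]
54^20 ≡ 87 (mod 101)  [q = 5: ≢ 1 ✓]
Since 54^50 ≡ 1, the order of 54 divides 50 < 100, so 54 is not a primitive root.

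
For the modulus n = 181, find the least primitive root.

2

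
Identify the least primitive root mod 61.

φ(61) = 61 − 1 = 60 = 2^2 · 3 · 5.
Test candidates g = 2, 3, … against the prime factors q ∈ {2, 3, 5} of φ(61): g is a generator iff g^(60/q) ≢ 1 for every such q.
g = 2: 2^30 ≡ 60; 2^20 ≡ 47; 2^12 ≡ 9 — none is 1, so 2 is a primitive root.
The smallest primitive root modulo 61 is 2.

2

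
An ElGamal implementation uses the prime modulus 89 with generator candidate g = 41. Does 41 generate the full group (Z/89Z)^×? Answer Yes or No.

φ(89) = 89 − 1 = 88 = 2^3 · 11.
It suffices to check that the order of 41 is not a proper divisor of 88: compute 41^(88/q) for q ∈ {2, 11}.
41^44 ≡ 88 (mod 89)  [q = 2: ≢ 1 ✓]
41^8 ≡ 32 (mod 89)  [q = 11: ≢ 1 ✓]
All checks pass, so 41 has order 88 and is a primitive root modulo 89.

Yes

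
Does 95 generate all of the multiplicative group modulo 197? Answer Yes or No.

φ(197) = 197 − 1 = 196 = 2^2 · 7^2.
An element g generates (Z/197Z)^× iff g^(196/q) ≢ 1 (mod 197) for each prime q ∈ {2, 7}.
95^98 ≡ 196 (mod 197)  [q = 2: ≢ 1 ✓]
95^28 ≡ 114 (mod 197)  [q = 7: ≢ 1 ✓]
All checks pass, so 95 has order 196 and is a primitive root modulo 197.

Yes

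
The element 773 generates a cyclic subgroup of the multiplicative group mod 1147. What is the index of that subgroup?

Since 773 ∈ (Z/1147Z)^×, its order divides φ(1147) = φ(31·37) = (31−1)·(37−1) = 30·36 = 1080 = 2^3 · 3^3 · 5.
Divisors of 1080: 1, 2, 3, 4, 5, 6, 8, 9, 10, 12, 15, 18, 20, 24, 27, 30, 36, 40, 45, 54, 60, 72, 90, 108, 120, 135, 180, 216, 270, 360, 540, 1080.
Compute 773^d (mod 1147) for the divisors d until we hit 1:
773^1 ≡ 773 (mod 1147)
773^2 ≡ 1089 (mod 1147)
773^3 ≡ 1046 (mod 1147)
773^4 ≡ 1070 (mod 1147)
773^5 ≡ 123 (mod 1147)
773^6 ≡ 1025 (mod 1147)
773^8 ≡ 194 (mod 1147)
773^9 ≡ 852 (mod 1147)
773^10 ≡ 218 (mod 1147)
773^12 ≡ 1120 (mod 1147)
773^15 ≡ 433 (mod 1147)
773^18 ≡ 1000 (mod 1147)
773^20 ≡ 497 (mod 1147)
773^24 ≡ 729 (mod 1147)
773^27 ≡ 926 (mod 1147)
773^30 ≡ 528 (mod 1147)
773^36 ≡ 963 (mod 1147)
773^40 ≡ 404 (mod 1147)
773^45 ≡ 371 (mod 1147)
773^54 ≡ 667 (mod 1147)
773^60 ≡ 63 (mod 1147)
773^72 ≡ 593 (mod 1147)
773^90 ≡ 1 (mod 1147) ✓
So ord_1147(773) = 90, hence |⟨773⟩| = 90.
Index = |(Z/1147Z)^×| / |⟨773⟩| = 1080 / 90 = 12.

12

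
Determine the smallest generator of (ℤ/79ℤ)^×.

φ(79) = 79 − 1 = 78 = 2 · 3 · 13.
g is a primitive root iff g^(78/q) ≢ 1 (mod 79) for each prime q ∈ {2, 3, 13}.
g = 2: 2^39 ≡ 1 — hits 1, so not a primitive root.
g = 3: 3^39 ≡ 78; 3^26 ≡ 23; 3^6 ≡ 18 — none is 1, so 3 is a primitive root.
The smallest primitive root modulo 79 is 3.

3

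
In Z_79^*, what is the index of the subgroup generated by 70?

1

ord(70) | φ(79) = 79 − 1 = 78 = 2 · 3 · 13.
Divisors of 78: 1, 2, 3, 6, 13, 26, 39, 78.
Compute 70^d (mod 79) for the divisors d until we hit 1:
70^1 ≡ 70
70^2 ≡ 2
70^3 ≡ 61
70^6 ≡ 8
70^13 ≡ 56
70^26 ≡ 55
70^39 ≡ 78
70^78 ≡ 1
So ord_79(70) = 78, hence |⟨70⟩| = 78.
[(Z/79Z)^× : ⟨70⟩] = 78/78 = 1.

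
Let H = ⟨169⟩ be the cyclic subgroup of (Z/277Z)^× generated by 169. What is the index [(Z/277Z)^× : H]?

12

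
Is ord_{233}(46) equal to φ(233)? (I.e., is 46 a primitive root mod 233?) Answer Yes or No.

No

φ(233) = 233 − 1 = 232 = 2^3 · 29.
It suffices to check that the order of 46 is not a proper divisor of 232: compute 46^(232/q) for q ∈ {2, 29}.
46^116 ≡ 1 (mod 233)  [q = 2: ≡ 1 ✗]
46^8 ≡ 74 (mod 233)  [q = 29: ≢ 1 ✓]
The check at q = 2 fails, so 46 generates a proper subgroup.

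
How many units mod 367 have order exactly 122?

φ(367) = 367 − 1 = 366 = 2 · 3 · 61.
(Z/367Z)^× is cyclic (|G| = 366); a cyclic group of order m has exactly φ(d) elements of each order d | m, and none otherwise.
122 = 2 · 61 divides 366, and φ(122) = 60.

60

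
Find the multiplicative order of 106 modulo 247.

12

ord(106) | φ(247) = φ(13·19) = (13−1)·(19−1) = 12·18 = 216 = 2^3 · 3^3.
Divisors of 216: 1, 2, 3, 4, 6, 8, 9, 12, 18, 24, 27, 36, 54, 72, 108, 216.
Compute 106^d (mod 247) for the divisors d until we hit 1:
106^1 ≡ 106 (mod 247)
106^2 ≡ 121 (mod 247)
106^3 ≡ 229 (mod 247)
106^4 ≡ 68 (mod 247)
106^6 ≡ 77 (mod 247)
106^8 ≡ 178 (mod 247)
106^9 ≡ 96 (mod 247)
106^12 ≡ 1 (mod 247) ✓
So ord_247(106) = 12.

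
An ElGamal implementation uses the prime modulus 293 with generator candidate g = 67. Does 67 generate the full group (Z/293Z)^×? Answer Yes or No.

No

φ(293) = 293 − 1 = 292 = 2^2 · 73.
It suffices to check that the order of 67 is not a proper divisor of 292: compute 67^(292/q) for q ∈ {2, 73}.
67^146 ≡ 1 (mod 293)  [q = 2: ≡ 1 ✗]
67^4 ≡ 46 (mod 293)  [q = 73: ≢ 1 ✓]
Since 67^146 ≡ 1, the order of 67 divides 146 < 292, so 67 is not a primitive root.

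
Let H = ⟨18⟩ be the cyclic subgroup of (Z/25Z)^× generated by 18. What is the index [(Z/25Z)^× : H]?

5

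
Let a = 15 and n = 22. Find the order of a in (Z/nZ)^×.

5

The order of 15 must divide φ(22) = φ(2)·φ(11) = 1·10 = 10 = 2 · 5.
Divisors of 10: 1, 2, 5, 10.
Compute 15^d (mod 22) for the divisors d until we hit 1:
15^1 ≡ 15 (mod 22)
15^2 ≡ 5 (mod 22)
15^5 ≡ 1 (mod 22) ✓
The smallest such exponent is 5, so the order of 15 is 5.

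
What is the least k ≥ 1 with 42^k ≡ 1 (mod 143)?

15

ord(42) | φ(143) = φ(11·13) = (11−1)·(13−1) = 10·12 = 120 = 2^3 · 3 · 5.
Divisors of 120: 1, 2, 3, 4, 5, 6, 8, 10, 12, 15, 20, 24, 30, 40, 60, 120.
Check 42^d mod 143 for each divisor in increasing order:
42^1 ≡ 42
42^2 ≡ 48
42^3 ≡ 14
42^4 ≡ 16
42^5 ≡ 100
42^6 ≡ 53
42^8 ≡ 113
42^10 ≡ 133
42^12 ≡ 92
42^15 ≡ 1
So ord_143(42) = 15.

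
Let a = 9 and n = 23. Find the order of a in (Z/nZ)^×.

11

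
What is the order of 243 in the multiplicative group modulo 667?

308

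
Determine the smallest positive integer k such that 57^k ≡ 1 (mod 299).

44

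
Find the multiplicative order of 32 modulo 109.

36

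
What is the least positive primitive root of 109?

φ(109) = 109 − 1 = 108 = 2^2 · 3^3.
g is a primitive root iff g^(108/q) ≢ 1 (mod 109) for each prime q ∈ {2, 3}.
g = 2: 2^54 ≡ 108; 2^36 ≡ 1 — hits 1, so not a primitive root.
g = 3: 3^54 ≡ 1 — hits 1, so not a primitive root.
g = 4: 4^54 ≡ 1 — hits 1, so not a primitive root.
g = 5: 5^54 ≡ 1 — hits 1, so not a primitive root.
g = 6: 6^54 ≡ 108; 6^36 ≡ 63 — none is 1, so 6 is a primitive root.
Hence the least primitive root of 109 is 6.

6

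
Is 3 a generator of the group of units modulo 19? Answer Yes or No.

φ(19) = 19 − 1 = 18 = 2 · 3^2.
Test 3^(18/q) mod 19 for each prime factor q of 18:
3^9 ≡ 18 (mod 19)  [q = 2: ≢ 1 ✓]
3^6 ≡ 7 (mod 19)  [q = 3: ≢ 1 ✓]
Every test exponent gives a nontrivial residue, hence 3 generates the full group.

Yes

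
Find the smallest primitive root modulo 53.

2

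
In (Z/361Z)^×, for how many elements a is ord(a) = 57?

36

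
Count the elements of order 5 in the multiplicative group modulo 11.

4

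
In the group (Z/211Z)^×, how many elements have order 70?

φ(211) = 211 − 1 = 210 = 2 · 3 · 5 · 7.
(Z/211Z)^× is cyclic (|G| = 210); a cyclic group of order m has exactly φ(d) elements of each order d | m, and none otherwise.
70 = 2 · 5 · 7 divides 210, and φ(70) = 24.

24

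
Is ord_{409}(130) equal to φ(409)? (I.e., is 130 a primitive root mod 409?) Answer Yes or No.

Yes

φ(409) = 409 − 1 = 408 = 2^3 · 3 · 17.
130 is a primitive root mod 409 iff 130^(φ(409)/q) ≢ 1 for every prime q | φ(409), i.e. q ∈ {2, 3, 17}.
130^204 ≡ 408 (mod 409)  [q = 2: ≢ 1 ✓]
130^136 ≡ 355 (mod 409)  [q = 3: ≢ 1 ✓]
130^24 ≡ 25 (mod 409)  [q = 17: ≢ 1 ✓]
Every test exponent gives a nontrivial residue, hence 130 generates the full group.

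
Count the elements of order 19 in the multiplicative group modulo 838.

φ(838) = φ(2)·φ(419) = 1·418 = 418 = 2 · 11 · 19.
(Z/838Z)^× is cyclic (|G| = 418); a cyclic group of order m has exactly φ(d) elements of each order d | m, and none otherwise.
19 | 418, and φ(19) = 19 − 1 = 18.

18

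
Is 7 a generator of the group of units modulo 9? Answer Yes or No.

No

φ(9) = φ(3^2) = 3·(3−1) = 6 = 2 · 3.
Test 7^(6/q) mod 9 for each prime factor q of 6:
7^3 ≡ 1 (mod 9)  [q = 2: ≡ 1 ✗]
7^2 ≡ 4 (mod 9)  [q = 3: ≢ 1 ✓]
The check at q = 2 fails, so 7 generates a proper subgroup.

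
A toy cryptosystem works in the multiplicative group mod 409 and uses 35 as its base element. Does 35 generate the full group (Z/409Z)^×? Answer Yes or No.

φ(409) = 409 − 1 = 408 = 2^3 · 3 · 17.
35 is a primitive root mod 409 iff 35^(φ(409)/q) ≢ 1 for every prime q | φ(409), i.e. q ∈ {2, 3, 17}.
35^204 ≡ 408 (mod 409)  [q = 2: ≢ 1 ✓]
35^136 ≡ 53 (mod 409)  [q = 3: ≢ 1 ✓]
35^24 ≡ 6 (mod 409)  [q = 17: ≢ 1 ✓]
All checks pass, so 35 has order 408 and is a primitive root modulo 409.

Yes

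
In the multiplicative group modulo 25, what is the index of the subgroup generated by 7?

The order of 7 must divide φ(25) = φ(5^2) = 5·(5−1) = 20 = 2^2 · 5.
Divisors of 20: 1, 2, 4, 5, 10, 20.
Check 7^d mod 25 for each divisor in increasing order:
7^1 ≡ 7
7^2 ≡ 24
7^4 ≡ 1
Thus |⟨7⟩| = ord(7) = 4.
[(Z/25Z)^× : ⟨7⟩] = 20/4 = 5.

5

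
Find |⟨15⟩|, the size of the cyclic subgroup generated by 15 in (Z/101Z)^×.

ord(15) | φ(101) = 101 − 1 = 100 = 2^2 · 5^2.
Divisors of 100: 1, 2, 4, 5, 10, 20, 25, 50, 100.
Test each divisor d:
15^1 ≡ 15
15^2 ≡ 23
15^4 ≡ 24
15^5 ≡ 57
15^10 ≡ 17
15^20 ≡ 87
15^25 ≡ 10
15^50 ≡ 100
15^100 ≡ 1
Hence ord(15) = 100.

100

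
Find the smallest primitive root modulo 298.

3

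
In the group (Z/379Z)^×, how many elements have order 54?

φ(379) = 379 − 1 = 378 = 2 · 3^3 · 7.
In a cyclic group of order 378, there are φ(d) elements of order d for each divisor d of 378, and zero for non-divisors.
54 = 2 · 3^3 divides 378, and φ(54) = 18.

18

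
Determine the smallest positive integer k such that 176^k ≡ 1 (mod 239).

119

The order of 176 must divide φ(239) = 239 − 1 = 238 = 2 · 7 · 17.
Divisors of 238: 1, 2, 7, 14, 17, 34, 119, 238.
Evaluate successive powers at the divisors of 238:
176^1 ≡ 176 (mod 239)
176^2 ≡ 145 (mod 239)
176^7 ≡ 132 (mod 239)
176^14 ≡ 216 (mod 239)
176^17 ≡ 24 (mod 239)
176^34 ≡ 98 (mod 239)
176^119 ≡ 1 (mod 239) ✓
Hence ord(176) = 119.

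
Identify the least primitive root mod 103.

5

φ(103) = 103 − 1 = 102 = 2 · 3 · 17.
g is a primitive root iff g^(102/q) ≢ 1 (mod 103) for each prime q ∈ {2, 3, 17}.
g = 2: 2^51 ≡ 1 — hits 1, so not a primitive root.
g = 3: 3^51 ≡ 102; 3^34 ≡ 1 — hits 1, so not a primitive root.
g = 4: 4^51 ≡ 1 — hits 1, so not a primitive root.
g = 5: 5^51 ≡ 102; 5^34 ≡ 56; 5^6 ≡ 72 — none is 1, so 5 is a primitive root.
Hence the least primitive root of 103 is 5.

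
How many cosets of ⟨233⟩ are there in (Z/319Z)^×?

ord(233) | φ(319) = φ(11·29) = (11−1)·(29−1) = 10·28 = 280 = 2^3 · 5 · 7.
Divisors of 280: 1, 2, 4, 5, 7, 8, 10, 14, 20, 28, 35, 40, 56, 70, 140, 280.
Evaluate successive powers at the divisors of 280:
233^1 ≡ 233 (mod 319)
233^2 ≡ 59 (mod 319)
233^4 ≡ 291 (mod 319)
233^5 ≡ 175 (mod 319)
233^7 ≡ 117 (mod 319)
233^8 ≡ 146 (mod 319)
233^10 ≡ 1 (mod 319) ✓
Thus |⟨233⟩| = ord(233) = 10.
[(Z/319Z)^× : ⟨233⟩] = 280/10 = 28.

28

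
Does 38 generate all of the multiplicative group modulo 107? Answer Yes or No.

Yes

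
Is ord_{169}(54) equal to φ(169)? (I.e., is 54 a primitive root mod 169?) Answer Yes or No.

Yes

φ(169) = φ(13^2) = 13·(13−1) = 156 = 2^2 · 3 · 13.
It suffices to check that the order of 54 is not a proper divisor of 156: compute 54^(156/q) for q ∈ {2, 3, 13}.
54^78 ≡ 168 (mod 169)  [q = 2: ≢ 1 ✓]
54^52 ≡ 146 (mod 169)  [q = 3: ≢ 1 ✓]
54^12 ≡ 14 (mod 169)  [q = 13: ≢ 1 ✓]
All checks pass, so 54 has order 156 and is a primitive root modulo 169.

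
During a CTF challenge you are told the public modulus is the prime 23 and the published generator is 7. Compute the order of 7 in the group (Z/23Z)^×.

The order of 7 must divide φ(23) = 23 − 1 = 22 = 2 · 11.
Divisors of 22: 1, 2, 11, 22.
Test each divisor d:
7^1 ≡ 7 (mod 23)
7^2 ≡ 3 (mod 23)
7^11 ≡ 22 (mod 23)
7^22 ≡ 1 (mod 23) ✓
So ord_23(7) = 22.

22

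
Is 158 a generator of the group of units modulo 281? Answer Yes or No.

No

φ(281) = 281 − 1 = 280 = 2^3 · 5 · 7.
An element g generates (Z/281Z)^× iff g^(280/q) ≢ 1 (mod 281) for each prime q ∈ {2, 5, 7}.
158^140 ≡ 1 (mod 281)  [q = 2: ≡ 1 ✗]
158^56 ≡ 232 (mod 281)  [q = 5: ≢ 1 ✓]
158^40 ≡ 109 (mod 281)  [q = 7: ≢ 1 ✓]
158^140 ≡ 1 shows ord(158) | 140, strictly less than φ(281); not a primitive root.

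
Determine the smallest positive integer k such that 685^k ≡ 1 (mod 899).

By Lagrange's theorem, ord_899(685) divides φ(899) = φ(29·31) = (29−1)·(31−1) = 28·30 = 840 = 2^3 · 3 · 5 · 7.
Divisors of 840: 1, 2, 3, 4, 5, 6, 7, 8, 10, 12, 14, 15, 20, 21, 24, 28, 30, 35, 40, 42, 56, 60, 70, 84, 105, 120, 140, 168, 210, 280, 420, 840.
Evaluate successive powers at the divisors of 840:
685^1 ≡ 685 (mod 899)
685^2 ≡ 846 (mod 899)
685^3 ≡ 554 (mod 899)
685^4 ≡ 112 (mod 899)
685^5 ≡ 305 (mod 899)
685^6 ≡ 357 (mod 899)
685^7 ≡ 17 (mod 899)
685^8 ≡ 857 (mod 899)
685^10 ≡ 428 (mod 899)
685^12 ≡ 690 (mod 899)
685^14 ≡ 289 (mod 899)
685^15 ≡ 185 (mod 899)
685^20 ≡ 687 (mod 899)
685^21 ≡ 418 (mod 899)
685^24 ≡ 529 (mod 899)
685^28 ≡ 813 (mod 899)
685^30 ≡ 63 (mod 899)
685^35 ≡ 336 (mod 899)
685^40 ≡ 893 (mod 899)
685^42 ≡ 318 (mod 899)
685^56 ≡ 204 (mod 899)
685^60 ≡ 373 (mod 899)
685^70 ≡ 521 (mod 899)
685^84 ≡ 436 (mod 899)
685^105 ≡ 650 (mod 899)
685^120 ≡ 683 (mod 899)
685^140 ≡ 842 (mod 899)
685^168 ≡ 407 (mod 899)
685^210 ≡ 869 (mod 899)
685^280 ≡ 552 (mod 899)
685^420 ≡ 1 (mod 899) ✓
Therefore the multiplicative order of 685 modulo 899 is 420.

420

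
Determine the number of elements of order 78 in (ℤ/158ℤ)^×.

24

φ(158) = φ(2)·φ(79) = 1·78 = 78 = 2 · 3 · 13.
Since (Z/158Z)^× is cyclic of order 78, the number of elements of order d is φ(d) when d | 78 and 0 otherwise.
78 = 2 · 3 · 13 divides 78, and φ(78) = 24.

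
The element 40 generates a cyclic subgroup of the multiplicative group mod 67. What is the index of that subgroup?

6

By Lagrange's theorem, ord_67(40) divides φ(67) = 67 − 1 = 66 = 2 · 3 · 11.
Divisors of 66: 1, 2, 3, 6, 11, 22, 33, 66.
Compute 40^d (mod 67) for the divisors d until we hit 1:
40^1 ≡ 40 (mod 67)
40^2 ≡ 59 (mod 67)
40^3 ≡ 15 (mod 67)
40^6 ≡ 24 (mod 67)
40^11 ≡ 1 (mod 67) ✓
So ord_67(40) = 11, hence |⟨40⟩| = 11.
Index = |(Z/67Z)^×| / |⟨40⟩| = 66 / 11 = 6.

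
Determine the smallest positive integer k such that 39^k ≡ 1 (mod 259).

By Lagrange's theorem, ord_259(39) divides φ(259) = φ(7·37) = (7−1)·(37−1) = 6·36 = 216 = 2^3 · 3^3.
Divisors of 216: 1, 2, 3, 4, 6, 8, 9, 12, 18, 24, 27, 36, 54, 72, 108, 216.
Evaluate successive powers at the divisors of 216:
39^1 ≡ 39 (mod 259)
39^2 ≡ 226 (mod 259)
39^3 ≡ 8 (mod 259)
39^4 ≡ 53 (mod 259)
39^6 ≡ 64 (mod 259)
39^8 ≡ 219 (mod 259)
39^9 ≡ 253 (mod 259)
39^12 ≡ 211 (mod 259)
39^18 ≡ 36 (mod 259)
39^24 ≡ 232 (mod 259)
39^27 ≡ 43 (mod 259)
39^36 ≡ 1 (mod 259) ✓
Therefore the multiplicative order of 39 modulo 259 is 36.

36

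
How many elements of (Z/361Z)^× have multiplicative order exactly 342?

108

φ(361) = φ(19^2) = 19·(19−1) = 342 = 2 · 3^2 · 19.
(Z/361Z)^× is cyclic (|G| = 342); a cyclic group of order m has exactly φ(d) elements of each order d | m, and none otherwise.
342 = 2 · 3^2 · 19 divides 342, and φ(342) = 108.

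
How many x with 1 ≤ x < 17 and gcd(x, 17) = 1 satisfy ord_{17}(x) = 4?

2

φ(17) = 17 − 1 = 16 = 2^4.
(Z/17Z)^× is cyclic (|G| = 16); a cyclic group of order m has exactly φ(d) elements of each order d | m, and none otherwise.
4 = 2^2 divides 16, and φ(4) = 2.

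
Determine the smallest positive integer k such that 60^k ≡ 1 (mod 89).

ord(60) | φ(89) = 89 − 1 = 88 = 2^3 · 11.
Divisors of 88: 1, 2, 4, 8, 11, 22, 44, 88.
Compute 60^d (mod 89) for the divisors d until we hit 1:
60^1 ≡ 60 (mod 89)
60^2 ≡ 40 (mod 89)
60^4 ≡ 87 (mod 89)
60^8 ≡ 4 (mod 89)
60^11 ≡ 77 (mod 89)
60^22 ≡ 55 (mod 89)
60^44 ≡ 88 (mod 89)
60^88 ≡ 1 (mod 89) ✓
The smallest such exponent is 88, so the order of 60 is 88.

88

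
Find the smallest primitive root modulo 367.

6

φ(367) = 367 − 1 = 366 = 2 · 3 · 61.
Test candidates g = 2, 3, … against the prime factors q ∈ {2, 3, 61} of φ(367): g is a generator iff g^(366/q) ≢ 1 for every such q.
g = 2: 2^183 ≡ 1 — hits 1, so not a primitive root.
g = 3: 3^183 ≡ 366; 3^122 ≡ 1 — hits 1, so not a primitive root.
g = 4: 4^183 ≡ 1 — hits 1, so not a primitive root.
g = 5: 5^183 ≡ 366; 5^122 ≡ 1 — hits 1, so not a primitive root.
g = 6: 6^183 ≡ 366; 6^122 ≡ 283; 6^6 ≡ 47 — none is 1, so 6 is a primitive root.
Hence the least primitive root of 367 is 6.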